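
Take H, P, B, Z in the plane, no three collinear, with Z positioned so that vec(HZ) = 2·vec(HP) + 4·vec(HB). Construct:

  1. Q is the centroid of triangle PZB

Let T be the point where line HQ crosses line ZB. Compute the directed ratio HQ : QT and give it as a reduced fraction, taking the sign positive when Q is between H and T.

HQ:QT = 1/5

Choose coordinates H = (0, 0), P = (1, 0), B = (0, 1), Z = (2, 4).
1. Q is the centroid of triangle PZB ⇒ Q = (1, 5/3)
line HQ meets ZB at T = (6, 10)
Q = H + t·(T−H) with t = 1/6, so HQ:QT = 1/6:5/6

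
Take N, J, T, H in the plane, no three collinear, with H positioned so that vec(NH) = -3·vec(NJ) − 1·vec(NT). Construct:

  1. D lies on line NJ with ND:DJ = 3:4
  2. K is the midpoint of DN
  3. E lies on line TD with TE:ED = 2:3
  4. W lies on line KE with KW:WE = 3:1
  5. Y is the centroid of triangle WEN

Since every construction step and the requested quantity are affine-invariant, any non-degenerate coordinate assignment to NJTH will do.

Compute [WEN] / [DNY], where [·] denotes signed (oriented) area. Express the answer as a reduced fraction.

Set N = (0, 0), J = (1, 0), T = (0, 1), H = (-3, -1); any affine frame gives the same invariant.
1. D lies on line NJ with ND:DJ = 3:4 ⇒ D = (3/7, 0)
2. K is the midpoint of DN ⇒ K = (3/14, 0)
3. E lies on line TD with TE:ED = 2:3 ⇒ E = (6/35, 3/5)
4. W lies on line KE with KW:WE = 3:1 ⇒ W = (51/280, 9/20)
5. Y is the centroid of triangle WEN ⇒ Y = (33/280, 7/20)
2·[WEN] = 9/280, 2·[DNY] = -3/20
[WEN]:[DNY] = 9/280:-3/20 = -3/14

[WEN]:[DNY] = -3/14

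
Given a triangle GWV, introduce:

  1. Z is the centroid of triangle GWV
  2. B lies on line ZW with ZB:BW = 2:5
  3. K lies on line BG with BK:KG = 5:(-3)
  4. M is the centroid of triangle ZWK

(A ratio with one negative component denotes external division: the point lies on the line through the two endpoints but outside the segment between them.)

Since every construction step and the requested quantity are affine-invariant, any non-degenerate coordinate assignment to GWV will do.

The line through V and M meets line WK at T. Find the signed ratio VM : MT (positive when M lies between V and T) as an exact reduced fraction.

Set G = (0, 0), W = (1, 0), V = (0, 1); any affine frame gives the same invariant.
1. Z is the centroid of triangle GWV ⇒ Z = (1/3, 1/3)
2. B lies on line ZW with ZB:BW = 2:5 ⇒ B = (11/21, 5/21)
3. K lies on line BG with BK:KG = 5:(-3) ⇒ K = (-11/14, -5/14)
4. M is the centroid of triangle ZWK ⇒ M = (23/126, -1/126)
line VM meets WK at T = (69/329, -52/329)
M = V + t·(T−V) with t = 47/54, so VM:MT = 47/54:7/54

VM:MT = 47/7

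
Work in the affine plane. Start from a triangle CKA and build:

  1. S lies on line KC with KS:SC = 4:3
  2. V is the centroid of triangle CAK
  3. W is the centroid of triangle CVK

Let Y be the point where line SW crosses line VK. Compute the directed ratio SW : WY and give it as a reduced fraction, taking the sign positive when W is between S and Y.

SW:WY = 5/7

Assign C = (0, 0), K = (1, 0), A = (0, 1) — the answer is frame-independent, so this choice is without loss of generality.
1. S lies on line KC with KS:SC = 4:3 ⇒ S = (3/7, 0)
2. V is the centroid of triangle CAK ⇒ V = (1/3, 1/3)
3. W is the centroid of triangle CVK ⇒ W = (4/9, 1/9)
line SW meets VK at Y = (7/15, 4/15)
W = S + t·(Y−S) with t = 5/12, so SW:WY = 5/12:7/12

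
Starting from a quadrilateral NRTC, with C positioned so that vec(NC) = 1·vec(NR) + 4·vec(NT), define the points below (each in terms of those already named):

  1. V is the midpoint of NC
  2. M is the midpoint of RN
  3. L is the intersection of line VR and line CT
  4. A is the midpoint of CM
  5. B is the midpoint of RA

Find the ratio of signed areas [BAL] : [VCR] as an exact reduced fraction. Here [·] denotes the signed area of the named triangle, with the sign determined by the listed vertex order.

[BAL]:[VCR] = -1/7

Work in coordinates with N = (0, 0), R = (1, 0), T = (0, 1), C = (1, 4).
1. V is the midpoint of NC ⇒ V = (1/2, 2)
2. M is the midpoint of RN ⇒ M = (1/2, 0)
3. L is the intersection of line VR and line CT ⇒ L = (3/7, 16/7)
4. A is the midpoint of CM ⇒ A = (3/4, 2)
5. B is the midpoint of RA ⇒ B = (7/8, 1)
2·[BAL] = 2/7, 2·[VCR] = -2
[BAL]:[VCR] = 2/7:-2 = -1/7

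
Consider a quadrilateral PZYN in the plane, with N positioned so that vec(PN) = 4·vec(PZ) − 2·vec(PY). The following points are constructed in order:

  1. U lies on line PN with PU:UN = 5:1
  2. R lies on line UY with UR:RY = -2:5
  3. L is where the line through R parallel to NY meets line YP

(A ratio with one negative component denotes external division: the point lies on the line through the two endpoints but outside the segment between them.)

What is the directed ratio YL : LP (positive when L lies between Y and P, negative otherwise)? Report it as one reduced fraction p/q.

YL:LP = 5/13

Choose coordinates P = (0, 0), Z = (1, 0), Y = (0, 1), N = (4, -2).
1. U lies on line PN with PU:UN = 5:1 ⇒ U = (10/3, -5/3)
2. R lies on line UY with UR:RY = -2:5 ⇒ R = (50/9, -31/9)
3. L is where the line through R parallel to NY meets line YP ⇒ L = (0, 13/18)
L = Y + t·(P−Y) with t = 5/18, so YL:LP = t:(1−t) = 5/18:13/18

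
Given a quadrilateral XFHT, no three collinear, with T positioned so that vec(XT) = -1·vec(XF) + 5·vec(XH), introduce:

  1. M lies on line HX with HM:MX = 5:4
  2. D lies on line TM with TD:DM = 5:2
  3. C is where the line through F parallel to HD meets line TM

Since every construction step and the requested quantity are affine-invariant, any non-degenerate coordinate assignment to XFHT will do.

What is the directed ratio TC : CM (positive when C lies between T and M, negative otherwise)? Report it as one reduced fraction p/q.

TC:CM = -4/39

Set X = (0, 0), F = (1, 0), H = (0, 1), T = (-1, 5); any affine frame gives the same invariant.
1. M lies on line HX with HM:MX = 5:4 ⇒ M = (0, 4/9)
2. D lies on line TM with TD:DM = 5:2 ⇒ D = (-2/7, 110/63)
3. C is where the line through F parallel to HD meets line TM ⇒ C = (-39/35, 1739/315)
C = T + t·(M−T) with t = -4/35, so TC:CM = t:(1−t) = -4/35:39/35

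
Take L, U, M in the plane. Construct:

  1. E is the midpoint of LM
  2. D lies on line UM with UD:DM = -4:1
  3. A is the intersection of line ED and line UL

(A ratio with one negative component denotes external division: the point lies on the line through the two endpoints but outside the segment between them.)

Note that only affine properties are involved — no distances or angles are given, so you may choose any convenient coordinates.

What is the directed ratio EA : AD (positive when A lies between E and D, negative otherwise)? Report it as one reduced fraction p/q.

EA:AD = -3/8

Work in coordinates with L = (0, 0), U = (1, 0), M = (0, 1).
1. E is the midpoint of LM ⇒ E = (0, 1/2)
2. D lies on line UM with UD:DM = -4:1 ⇒ D = (-1/3, 4/3)
3. A is the intersection of line ED and line UL ⇒ A = (1/5, 0)
A = E + t·(D−E) with t = -3/5, so EA:AD = t:(1−t) = -3/5:8/5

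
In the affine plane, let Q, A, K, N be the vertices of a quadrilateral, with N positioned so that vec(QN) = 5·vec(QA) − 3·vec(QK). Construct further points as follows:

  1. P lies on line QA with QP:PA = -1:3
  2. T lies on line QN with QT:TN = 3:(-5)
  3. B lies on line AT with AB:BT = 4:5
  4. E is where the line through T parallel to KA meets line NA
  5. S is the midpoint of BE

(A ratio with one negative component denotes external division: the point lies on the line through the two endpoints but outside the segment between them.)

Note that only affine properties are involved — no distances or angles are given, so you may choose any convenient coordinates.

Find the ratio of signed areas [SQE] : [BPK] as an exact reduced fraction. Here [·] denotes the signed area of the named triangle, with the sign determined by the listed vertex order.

[SQE]:[BPK] = 30/59

Set Q = (0, 0), A = (1, 0), K = (0, 1), N = (5, -3); any affine frame gives the same invariant.
1. P lies on line QA with QP:PA = -1:3 ⇒ P = (-1/2, 0)
2. T lies on line QN with QT:TN = 3:(-5) ⇒ T = (-15/2, 9/2)
3. B lies on line AT with AB:BT = 4:5 ⇒ B = (-25/9, 2)
4. E is where the line through T parallel to KA meets line NA ⇒ E = (-15, 12)
5. S is the midpoint of BE ⇒ S = (-80/9, 7)
2·[SQE] = 5/3, 2·[BPK] = 59/18
[SQE]:[BPK] = 5/3:59/18 = 30/59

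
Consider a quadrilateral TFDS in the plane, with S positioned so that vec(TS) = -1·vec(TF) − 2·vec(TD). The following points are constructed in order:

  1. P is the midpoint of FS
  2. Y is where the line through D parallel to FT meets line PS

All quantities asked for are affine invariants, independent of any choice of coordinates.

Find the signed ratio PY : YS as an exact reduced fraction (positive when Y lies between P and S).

PY:YS = -2/3

Set T = (0, 0), F = (1, 0), D = (0, 1), S = (-1, -2); any affine frame gives the same invariant.
1. P is the midpoint of FS ⇒ P = (0, -1)
2. Y is where the line through D parallel to FT meets line PS ⇒ Y = (2, 1)
Y = P + t·(S−P) with t = -2, so PY:YS = t:(1−t) = -2:3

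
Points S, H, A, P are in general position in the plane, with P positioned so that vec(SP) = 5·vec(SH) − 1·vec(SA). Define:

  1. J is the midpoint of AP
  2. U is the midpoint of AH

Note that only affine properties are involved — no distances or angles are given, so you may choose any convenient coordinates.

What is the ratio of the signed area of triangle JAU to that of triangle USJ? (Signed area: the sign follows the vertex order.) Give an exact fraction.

[JAU]:[USJ] = 3/5

Work in coordinates with S = (0, 0), H = (1, 0), A = (0, 1), P = (5, -1).
1. J is the midpoint of AP ⇒ J = (5/2, 0)
2. U is the midpoint of AH ⇒ U = (1/2, 1/2)
2·[JAU] = 3/4, 2·[USJ] = 5/4
[JAU]:[USJ] = 3/4:5/4 = 3/5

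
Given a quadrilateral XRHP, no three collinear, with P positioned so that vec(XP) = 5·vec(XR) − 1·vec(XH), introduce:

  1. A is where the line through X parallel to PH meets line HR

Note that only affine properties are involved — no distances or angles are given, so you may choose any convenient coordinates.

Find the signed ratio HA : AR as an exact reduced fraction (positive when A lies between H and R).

Assign X = (0, 0), R = (1, 0), H = (0, 1), P = (5, -1) — the answer is frame-independent, so this choice is without loss of generality.
1. A is where the line through X parallel to PH meets line HR ⇒ A = (5/3, -2/3)
A = H + t·(R−H) with t = 5/3, so HA:AR = t:(1−t) = 5/3:-2/3

HA:AR = -5/2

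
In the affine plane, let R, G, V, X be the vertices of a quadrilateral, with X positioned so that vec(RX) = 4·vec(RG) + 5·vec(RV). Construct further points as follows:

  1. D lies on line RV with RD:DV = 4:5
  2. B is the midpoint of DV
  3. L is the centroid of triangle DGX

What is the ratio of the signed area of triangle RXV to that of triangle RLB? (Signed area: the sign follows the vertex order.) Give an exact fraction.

Set R = (0, 0), G = (1, 0), V = (0, 1), X = (4, 5); any affine frame gives the same invariant.
1. D lies on line RV with RD:DV = 4:5 ⇒ D = (0, 4/9)
2. B is the midpoint of DV ⇒ B = (0, 13/18)
3. L is the centroid of triangle DGX ⇒ L = (5/3, 49/27)
2·[RXV] = 4, 2·[RLB] = 65/54
[RXV]:[RLB] = 4:65/54 = 216/65

[RXV]:[RLB] = 216/65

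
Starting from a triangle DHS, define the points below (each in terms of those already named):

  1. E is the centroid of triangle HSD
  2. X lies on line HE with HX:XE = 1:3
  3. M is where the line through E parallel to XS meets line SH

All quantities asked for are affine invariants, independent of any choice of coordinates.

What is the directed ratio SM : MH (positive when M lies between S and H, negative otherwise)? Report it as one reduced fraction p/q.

Work in coordinates with D = (0, 0), H = (1, 0), S = (0, 1).
1. E is the centroid of triangle HSD ⇒ E = (1/3, 1/3)
2. X lies on line HE with HX:XE = 1:3 ⇒ X = (5/6, 1/12)
3. M is where the line through E parallel to XS meets line SH ⇒ M = (-3, 4)
M = S + t·(H−S) with t = -3, so SM:MH = t:(1−t) = -3:4

SM:MH = -3/4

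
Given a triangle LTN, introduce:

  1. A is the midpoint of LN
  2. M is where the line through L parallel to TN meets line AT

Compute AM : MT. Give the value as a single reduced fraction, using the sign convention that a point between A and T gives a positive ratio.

Set L = (0, 0), T = (1, 0), N = (0, 1); any affine frame gives the same invariant.
1. A is the midpoint of LN ⇒ A = (0, 1/2)
2. M is where the line through L parallel to TN meets line AT ⇒ M = (-1, 1)
M = A + t·(T−A) with t = -1, so AM:MT = t:(1−t) = -1:2

AM:MT = -1/2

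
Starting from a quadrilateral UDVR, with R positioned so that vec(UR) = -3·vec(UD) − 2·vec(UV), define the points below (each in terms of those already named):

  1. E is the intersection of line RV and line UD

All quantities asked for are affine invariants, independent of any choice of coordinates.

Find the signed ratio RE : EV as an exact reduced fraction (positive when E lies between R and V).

Assign U = (0, 0), D = (1, 0), V = (0, 1), R = (-3, -2) — the answer is frame-independent, so this choice is without loss of generality.
1. E is the intersection of line RV and line UD ⇒ E = (-1, 0)
E = R + t·(V−R) with t = 2/3, so RE:EV = t:(1−t) = 2/3:1/3

RE:EV = 2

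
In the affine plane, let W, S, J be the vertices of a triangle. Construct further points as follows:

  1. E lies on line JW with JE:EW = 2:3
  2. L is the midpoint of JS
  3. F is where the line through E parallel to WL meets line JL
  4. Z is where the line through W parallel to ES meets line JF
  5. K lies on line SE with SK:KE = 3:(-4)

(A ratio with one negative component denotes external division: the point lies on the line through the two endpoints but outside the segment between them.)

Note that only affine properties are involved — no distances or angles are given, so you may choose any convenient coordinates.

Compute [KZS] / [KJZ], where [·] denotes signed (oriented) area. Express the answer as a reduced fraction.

Work in coordinates with W = (0, 0), S = (1, 0), J = (0, 1).
1. E lies on line JW with JE:EW = 2:3 ⇒ E = (0, 3/5)
2. L is the midpoint of JS ⇒ L = (1/2, 1/2)
3. F is where the line through E parallel to WL meets line JL ⇒ F = (1/5, 4/5)
4. Z is where the line through W parallel to ES meets line JF ⇒ Z = (5/2, -3/2)
5. K lies on line SE with SK:KE = 3:(-4) ⇒ K = (4, -9/5)
2·[KZS] = -9/5, 2·[KJZ] = 3
[KZS]:[KJZ] = -9/5:3 = -3/5

[KZS]:[KJZ] = -3/5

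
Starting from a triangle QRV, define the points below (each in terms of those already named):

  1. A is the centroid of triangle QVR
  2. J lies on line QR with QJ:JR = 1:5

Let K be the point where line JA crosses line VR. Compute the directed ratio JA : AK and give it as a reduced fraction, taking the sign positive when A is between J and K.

JA:AK = 3/2

Assign Q = (0, 0), R = (1, 0), V = (0, 1) — the answer is frame-independent, so this choice is without loss of generality.
1. A is the centroid of triangle QVR ⇒ A = (1/3, 1/3)
2. J lies on line QR with QJ:JR = 1:5 ⇒ J = (1/6, 0)
line JA meets VR at K = (4/9, 5/9)
A = J + t·(K−J) with t = 3/5, so JA:AK = 3/5:2/5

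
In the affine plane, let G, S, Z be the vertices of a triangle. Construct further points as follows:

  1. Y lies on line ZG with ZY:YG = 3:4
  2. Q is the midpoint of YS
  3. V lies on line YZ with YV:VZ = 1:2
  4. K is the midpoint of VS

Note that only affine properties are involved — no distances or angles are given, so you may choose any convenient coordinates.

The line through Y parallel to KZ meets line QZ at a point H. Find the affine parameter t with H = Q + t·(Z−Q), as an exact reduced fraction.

t = -5

Work in coordinates with G = (0, 0), S = (1, 0), Z = (0, 1).
1. Y lies on line ZG with ZY:YG = 3:4 ⇒ Y = (0, 4/7)
2. Q is the midpoint of YS ⇒ Q = (1/2, 2/7)
3. V lies on line YZ with YV:VZ = 1:2 ⇒ V = (0, 5/7)
4. K is the midpoint of VS ⇒ K = (1/2, 5/14)
through Y parallel to KZ: direction (-1/2, 9/14); meets QZ at H = (3, -23/7)
H = Q + t·(Z−Q) with t = -5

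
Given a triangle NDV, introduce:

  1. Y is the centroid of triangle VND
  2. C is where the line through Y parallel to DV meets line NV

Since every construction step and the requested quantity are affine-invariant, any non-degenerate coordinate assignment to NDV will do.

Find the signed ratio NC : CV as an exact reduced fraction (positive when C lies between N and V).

NC:CV = 2

Set N = (0, 0), D = (1, 0), V = (0, 1); any affine frame gives the same invariant.
1. Y is the centroid of triangle VND ⇒ Y = (1/3, 1/3)
2. C is where the line through Y parallel to DV meets line NV ⇒ C = (0, 2/3)
C = N + t·(V−N) with t = 2/3, so NC:CV = t:(1−t) = 2/3:1/3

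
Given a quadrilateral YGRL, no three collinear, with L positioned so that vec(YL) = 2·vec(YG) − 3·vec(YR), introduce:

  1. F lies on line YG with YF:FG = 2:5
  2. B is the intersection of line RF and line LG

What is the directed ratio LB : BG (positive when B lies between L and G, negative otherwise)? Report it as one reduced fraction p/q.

LB:BG = -6/5

Assign Y = (0, 0), G = (1, 0), R = (0, 1), L = (2, -3) — the answer is frame-independent, so this choice is without loss of generality.
1. F lies on line YG with YF:FG = 2:5 ⇒ F = (2/7, 0)
2. B is the intersection of line RF and line LG ⇒ B = (-4, 15)
B = L + t·(G−L) with t = 6, so LB:BG = t:(1−t) = 6:-5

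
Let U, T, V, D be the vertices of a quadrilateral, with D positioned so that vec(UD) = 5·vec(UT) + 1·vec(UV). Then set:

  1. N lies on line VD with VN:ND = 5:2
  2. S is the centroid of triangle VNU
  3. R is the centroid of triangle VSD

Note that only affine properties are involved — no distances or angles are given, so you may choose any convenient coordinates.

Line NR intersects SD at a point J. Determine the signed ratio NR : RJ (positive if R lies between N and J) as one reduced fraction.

NR:RJ = -1/7

Choose coordinates U = (0, 0), T = (1, 0), V = (0, 1), D = (5, 1).
1. N lies on line VD with VN:ND = 5:2 ⇒ N = (25/7, 1)
2. S is the centroid of triangle VNU ⇒ S = (25/21, 2/3)
3. R is the centroid of triangle VSD ⇒ R = (130/63, 8/9)
line NR meets SD at J = (265/21, 5/3)
R = N + t·(J−N) with t = -1/6, so NR:RJ = -1/6:7/6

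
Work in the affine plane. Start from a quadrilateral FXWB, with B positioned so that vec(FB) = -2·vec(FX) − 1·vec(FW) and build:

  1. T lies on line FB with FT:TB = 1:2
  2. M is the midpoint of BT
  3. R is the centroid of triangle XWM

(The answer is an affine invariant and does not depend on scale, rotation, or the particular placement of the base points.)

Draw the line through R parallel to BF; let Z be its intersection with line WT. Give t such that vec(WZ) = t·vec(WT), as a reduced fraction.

Work in coordinates with F = (0, 0), X = (1, 0), W = (0, 1), B = (-2, -1).
1. T lies on line FB with FT:TB = 1:2 ⇒ T = (-2/3, -1/3)
2. M is the midpoint of BT ⇒ M = (-4/3, -2/3)
3. R is the centroid of triangle XWM ⇒ R = (-1/9, 1/9)
through R parallel to BF: direction (2, 1); meets WT at Z = (-5/9, -1/9)
Z = W + t·(T−W) with t = 5/6

t = 5/6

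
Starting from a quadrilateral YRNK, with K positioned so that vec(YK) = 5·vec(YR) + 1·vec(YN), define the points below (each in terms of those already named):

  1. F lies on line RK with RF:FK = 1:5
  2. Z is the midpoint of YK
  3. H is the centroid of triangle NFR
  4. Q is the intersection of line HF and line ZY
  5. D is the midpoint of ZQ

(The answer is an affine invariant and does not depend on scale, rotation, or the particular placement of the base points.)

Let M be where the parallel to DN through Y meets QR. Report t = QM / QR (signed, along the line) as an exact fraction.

Set Y = (0, 0), R = (1, 0), N = (0, 1), K = (5, 1); any affine frame gives the same invariant.
1. F lies on line RK with RF:FK = 1:5 ⇒ F = (5/3, 1/6)
2. Z is the midpoint of YK ⇒ Z = (5/2, 1/2)
3. H is the centroid of triangle NFR ⇒ H = (8/9, 7/18)
4. Q is the intersection of line HF and line ZY ⇒ Q = (45/34, 9/34)
5. D is the midpoint of ZQ ⇒ D = (65/34, 13/34)
through Y parallel to DN: direction (-65/34, 21/34); meets QR at M = (195/272, -63/272)
M = Q + t·(R−Q) with t = 15/8

t = 15/8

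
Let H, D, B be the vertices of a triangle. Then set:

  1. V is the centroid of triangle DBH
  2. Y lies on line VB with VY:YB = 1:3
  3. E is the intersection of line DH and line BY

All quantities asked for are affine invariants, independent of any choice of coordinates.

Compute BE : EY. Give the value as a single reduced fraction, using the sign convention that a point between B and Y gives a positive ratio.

BE:EY = -2

Assign H = (0, 0), D = (1, 0), B = (0, 1) — the answer is frame-independent, so this choice is without loss of generality.
1. V is the centroid of triangle DBH ⇒ V = (1/3, 1/3)
2. Y lies on line VB with VY:YB = 1:3 ⇒ Y = (1/4, 1/2)
3. E is the intersection of line DH and line BY ⇒ E = (1/2, 0)
E = B + t·(Y−B) with t = 2, so BE:EY = t:(1−t) = 2:-1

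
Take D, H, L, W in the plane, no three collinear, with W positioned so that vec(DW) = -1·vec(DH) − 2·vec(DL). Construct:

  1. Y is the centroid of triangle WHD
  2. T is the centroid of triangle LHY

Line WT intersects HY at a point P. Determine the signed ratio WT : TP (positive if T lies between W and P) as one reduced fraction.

Assign D = (0, 0), H = (1, 0), L = (0, 1), W = (-1, -2) — the answer is frame-independent, so this choice is without loss of generality.
1. Y is the centroid of triangle WHD ⇒ Y = (0, -2/3)
2. T is the centroid of triangle LHY ⇒ T = (1/3, 1/9)
line WT meets HY at P = (-3/11, -28/33)
T = W + t·(P−W) with t = 11/6, so WT:TP = 11/6:-5/6

WT:TP = -11/5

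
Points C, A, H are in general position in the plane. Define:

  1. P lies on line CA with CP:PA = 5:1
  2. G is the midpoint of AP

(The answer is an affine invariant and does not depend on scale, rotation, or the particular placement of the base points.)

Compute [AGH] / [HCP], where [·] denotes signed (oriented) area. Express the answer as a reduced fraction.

[AGH]:[HCP] = -1/10

Set C = (0, 0), A = (1, 0), H = (0, 1); any affine frame gives the same invariant.
1. P lies on line CA with CP:PA = 5:1 ⇒ P = (5/6, 0)
2. G is the midpoint of AP ⇒ G = (11/12, 0)
2·[AGH] = -1/12, 2·[HCP] = 5/6
[AGH]:[HCP] = -1/12:5/6 = -1/10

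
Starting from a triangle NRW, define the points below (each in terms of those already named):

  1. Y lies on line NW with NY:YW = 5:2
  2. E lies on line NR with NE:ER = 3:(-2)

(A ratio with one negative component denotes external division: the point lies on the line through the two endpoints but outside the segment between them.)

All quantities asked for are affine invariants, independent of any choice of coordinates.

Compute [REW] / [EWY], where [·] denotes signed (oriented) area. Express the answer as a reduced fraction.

[REW]:[EWY] = 7/3

Assign N = (0, 0), R = (1, 0), W = (0, 1) — the answer is frame-independent, so this choice is without loss of generality.
1. Y lies on line NW with NY:YW = 5:2 ⇒ Y = (0, 5/7)
2. E lies on line NR with NE:ER = 3:(-2) ⇒ E = (3, 0)
2·[REW] = 2, 2·[EWY] = 6/7
[REW]:[EWY] = 2:6/7 = 7/3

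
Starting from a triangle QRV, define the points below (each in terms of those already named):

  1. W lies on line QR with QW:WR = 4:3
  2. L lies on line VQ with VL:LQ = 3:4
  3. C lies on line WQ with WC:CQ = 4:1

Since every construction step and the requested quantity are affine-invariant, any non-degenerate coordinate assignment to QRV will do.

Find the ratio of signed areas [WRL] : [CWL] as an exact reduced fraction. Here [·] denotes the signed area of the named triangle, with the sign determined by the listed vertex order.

[WRL]:[CWL] = 15/16

Assign Q = (0, 0), R = (1, 0), V = (0, 1) — the answer is frame-independent, so this choice is without loss of generality.
1. W lies on line QR with QW:WR = 4:3 ⇒ W = (4/7, 0)
2. L lies on line VQ with VL:LQ = 3:4 ⇒ L = (0, 4/7)
3. C lies on line WQ with WC:CQ = 4:1 ⇒ C = (4/35, 0)
2·[WRL] = 12/49, 2·[CWL] = 64/245
[WRL]:[CWL] = 12/49:64/245 = 15/16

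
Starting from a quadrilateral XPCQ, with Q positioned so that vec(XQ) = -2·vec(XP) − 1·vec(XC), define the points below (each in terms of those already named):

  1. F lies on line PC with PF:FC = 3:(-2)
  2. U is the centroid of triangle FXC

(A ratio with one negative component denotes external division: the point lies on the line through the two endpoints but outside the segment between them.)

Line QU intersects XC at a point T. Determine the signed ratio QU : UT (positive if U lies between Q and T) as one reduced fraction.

Set X = (0, 0), P = (1, 0), C = (0, 1), Q = (-2, -1); any affine frame gives the same invariant.
1. F lies on line PC with PF:FC = 3:(-2) ⇒ F = (-2, 3)
2. U is the centroid of triangle FXC ⇒ U = (-2/3, 4/3)
line QU meets XC at T = (0, 5/2)
U = Q + t·(T−Q) with t = 2/3, so QU:UT = 2/3:1/3

QU:UT = 2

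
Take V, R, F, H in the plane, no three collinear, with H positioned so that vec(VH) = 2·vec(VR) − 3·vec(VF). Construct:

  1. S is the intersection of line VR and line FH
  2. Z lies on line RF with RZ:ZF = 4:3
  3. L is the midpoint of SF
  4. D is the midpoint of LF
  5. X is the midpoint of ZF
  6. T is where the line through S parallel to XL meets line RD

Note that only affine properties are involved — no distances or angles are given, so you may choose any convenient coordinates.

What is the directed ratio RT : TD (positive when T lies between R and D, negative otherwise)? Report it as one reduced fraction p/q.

RT:TD = 16/9

Choose coordinates V = (0, 0), R = (1, 0), F = (0, 1), H = (2, -3).
1. S is the intersection of line VR and line FH ⇒ S = (1/2, 0)
2. Z lies on line RF with RZ:ZF = 4:3 ⇒ Z = (3/7, 4/7)
3. L is the midpoint of SF ⇒ L = (1/4, 1/2)
4. D is the midpoint of LF ⇒ D = (1/8, 3/4)
5. X is the midpoint of ZF ⇒ X = (3/14, 11/14)
6. T is where the line through S parallel to XL meets line RD ⇒ T = (11/25, 12/25)
T = R + t·(D−R) with t = 16/25, so RT:TD = t:(1−t) = 16/25:9/25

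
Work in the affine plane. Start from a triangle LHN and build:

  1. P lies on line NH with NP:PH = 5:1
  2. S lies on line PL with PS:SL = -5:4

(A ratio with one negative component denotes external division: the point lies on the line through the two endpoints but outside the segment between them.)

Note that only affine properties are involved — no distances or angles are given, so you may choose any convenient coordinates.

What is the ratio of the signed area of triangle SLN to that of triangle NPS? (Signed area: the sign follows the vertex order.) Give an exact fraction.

Assign L = (0, 0), H = (1, 0), N = (0, 1) — the answer is frame-independent, so this choice is without loss of generality.
1. P lies on line NH with NP:PH = 5:1 ⇒ P = (5/6, 1/6)
2. S lies on line PL with PS:SL = -5:4 ⇒ S = (-10/3, -2/3)
2·[SLN] = 10/3, 2·[NPS] = -25/6
[SLN]:[NPS] = 10/3:-25/6 = -4/5

[SLN]:[NPS] = -4/5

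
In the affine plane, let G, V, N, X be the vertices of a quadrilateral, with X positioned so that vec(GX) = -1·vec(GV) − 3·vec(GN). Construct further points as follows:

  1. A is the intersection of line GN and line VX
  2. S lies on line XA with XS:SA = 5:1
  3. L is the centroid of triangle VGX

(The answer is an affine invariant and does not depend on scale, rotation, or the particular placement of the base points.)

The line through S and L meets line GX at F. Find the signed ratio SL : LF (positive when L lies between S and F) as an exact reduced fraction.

Assign G = (0, 0), V = (1, 0), N = (0, 1), X = (-1, -3) — the answer is frame-independent, so this choice is without loss of generality.
1. A is the intersection of line GN and line VX ⇒ A = (0, -3/2)
2. S lies on line XA with XS:SA = 5:1 ⇒ S = (-1/6, -7/4)
3. L is the centroid of triangle VGX ⇒ L = (0, -1)
line SL meets GX at F = (2/3, 2)
L = S + t·(F−S) with t = 1/5, so SL:LF = 1/5:4/5

SL:LF = 1/4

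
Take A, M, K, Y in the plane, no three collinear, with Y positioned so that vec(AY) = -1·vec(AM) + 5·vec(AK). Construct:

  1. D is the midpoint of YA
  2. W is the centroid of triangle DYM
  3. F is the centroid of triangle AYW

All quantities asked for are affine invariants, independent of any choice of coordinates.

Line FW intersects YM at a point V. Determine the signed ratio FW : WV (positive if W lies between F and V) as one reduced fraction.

FW:WV = 4/3

Set A = (0, 0), M = (1, 0), K = (0, 1), Y = (-1, 5); any affine frame gives the same invariant.
1. D is the midpoint of YA ⇒ D = (-1/2, 5/2)
2. W is the centroid of triangle DYM ⇒ W = (-1/6, 5/2)
3. F is the centroid of triangle AYW ⇒ F = (-7/18, 5/2)
line FW meets YM at V = (0, 5/2)
W = F + t·(V−F) with t = 4/7, so FW:WV = 4/7:3/7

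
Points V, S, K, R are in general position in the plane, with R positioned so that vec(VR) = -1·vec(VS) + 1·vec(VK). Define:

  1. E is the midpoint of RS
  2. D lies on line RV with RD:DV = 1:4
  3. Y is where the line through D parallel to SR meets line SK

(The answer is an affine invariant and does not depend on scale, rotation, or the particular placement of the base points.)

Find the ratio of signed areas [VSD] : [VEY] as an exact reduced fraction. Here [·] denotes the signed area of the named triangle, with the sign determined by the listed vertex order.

[VSD]:[VEY] = -4/3

Set V = (0, 0), S = (1, 0), K = (0, 1), R = (-1, 1); any affine frame gives the same invariant.
1. E is the midpoint of RS ⇒ E = (0, 1/2)
2. D lies on line RV with RD:DV = 1:4 ⇒ D = (-4/5, 4/5)
3. Y is where the line through D parallel to SR meets line SK ⇒ Y = (6/5, -1/5)
2·[VSD] = 4/5, 2·[VEY] = -3/5
[VSD]:[VEY] = 4/5:-3/5 = -4/3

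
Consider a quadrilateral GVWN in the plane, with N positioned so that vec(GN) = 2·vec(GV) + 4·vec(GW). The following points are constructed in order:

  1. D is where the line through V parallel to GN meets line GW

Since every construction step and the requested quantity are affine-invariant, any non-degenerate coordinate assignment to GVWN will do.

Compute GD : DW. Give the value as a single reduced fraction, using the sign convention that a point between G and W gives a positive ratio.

Work in coordinates with G = (0, 0), V = (1, 0), W = (0, 1), N = (2, 4).
1. D is where the line through V parallel to GN meets line GW ⇒ D = (0, -2)
D = G + t·(W−G) with t = -2, so GD:DW = t:(1−t) = -2:3

GD:DW = -2/3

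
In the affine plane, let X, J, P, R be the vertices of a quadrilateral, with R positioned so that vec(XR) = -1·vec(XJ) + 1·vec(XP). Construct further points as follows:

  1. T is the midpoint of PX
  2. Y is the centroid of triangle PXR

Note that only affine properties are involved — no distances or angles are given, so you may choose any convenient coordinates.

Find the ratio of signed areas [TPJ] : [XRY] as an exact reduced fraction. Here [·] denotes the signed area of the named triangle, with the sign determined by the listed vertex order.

[TPJ]:[XRY] = 3/2

Choose coordinates X = (0, 0), J = (1, 0), P = (0, 1), R = (-1, 1).
1. T is the midpoint of PX ⇒ T = (0, 1/2)
2. Y is the centroid of triangle PXR ⇒ Y = (-1/3, 2/3)
2·[TPJ] = -1/2, 2·[XRY] = -1/3
[TPJ]:[XRY] = -1/2:-1/3 = 3/2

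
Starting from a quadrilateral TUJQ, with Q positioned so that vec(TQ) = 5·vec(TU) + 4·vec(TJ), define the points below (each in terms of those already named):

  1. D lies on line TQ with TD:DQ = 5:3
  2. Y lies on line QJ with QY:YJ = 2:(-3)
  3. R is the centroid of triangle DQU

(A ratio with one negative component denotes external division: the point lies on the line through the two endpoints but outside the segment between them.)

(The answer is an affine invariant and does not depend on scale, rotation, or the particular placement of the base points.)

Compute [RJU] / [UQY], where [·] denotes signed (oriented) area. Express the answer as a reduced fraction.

Work in coordinates with T = (0, 0), U = (1, 0), J = (0, 1), Q = (5, 4).
1. D lies on line TQ with TD:DQ = 5:3 ⇒ D = (25/8, 5/2)
2. Y lies on line QJ with QY:YJ = 2:(-3) ⇒ Y = (15, 10)
3. R is the centroid of triangle DQU ⇒ R = (73/24, 13/6)
2·[RJU] = 101/24, 2·[UQY] = -16
[RJU]:[UQY] = 101/24:-16 = -101/384

[RJU]:[UQY] = -101/384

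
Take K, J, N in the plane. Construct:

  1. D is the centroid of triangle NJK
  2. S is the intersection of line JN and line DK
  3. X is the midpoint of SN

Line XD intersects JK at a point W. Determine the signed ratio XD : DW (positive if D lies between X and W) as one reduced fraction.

Choose coordinates K = (0, 0), J = (1, 0), N = (0, 1).
1. D is the centroid of triangle NJK ⇒ D = (1/3, 1/3)
2. S is the intersection of line JN and line DK ⇒ S = (1/2, 1/2)
3. X is the midpoint of SN ⇒ X = (1/4, 3/4)
line XD meets JK at W = (2/5, 0)
D = X + t·(W−X) with t = 5/9, so XD:DW = 5/9:4/9

XD:DW = 5/4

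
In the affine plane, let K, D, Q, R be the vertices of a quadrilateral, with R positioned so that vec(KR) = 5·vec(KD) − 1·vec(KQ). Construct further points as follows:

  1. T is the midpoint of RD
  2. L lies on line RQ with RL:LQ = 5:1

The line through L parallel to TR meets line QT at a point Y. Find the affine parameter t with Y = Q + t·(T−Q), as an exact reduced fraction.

Set K = (0, 0), D = (1, 0), Q = (0, 1), R = (5, -1); any affine frame gives the same invariant.
1. T is the midpoint of RD ⇒ T = (3, -1/2)
2. L lies on line RQ with RL:LQ = 5:1 ⇒ L = (5/6, 2/3)
through L parallel to TR: direction (2, -1/2); meets QT at Y = (1/2, 3/4)
Y = Q + t·(T−Q) with t = 1/6

t = 1/6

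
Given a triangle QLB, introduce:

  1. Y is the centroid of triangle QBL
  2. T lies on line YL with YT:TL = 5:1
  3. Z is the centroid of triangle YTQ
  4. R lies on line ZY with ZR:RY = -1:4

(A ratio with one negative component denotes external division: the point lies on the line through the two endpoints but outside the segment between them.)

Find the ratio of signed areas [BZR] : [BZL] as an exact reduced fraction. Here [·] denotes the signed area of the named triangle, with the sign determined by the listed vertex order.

[BZR]:[BZL] = -1/75

Work in coordinates with Q = (0, 0), L = (1, 0), B = (0, 1).
1. Y is the centroid of triangle QBL ⇒ Y = (1/3, 1/3)
2. T lies on line YL with YT:TL = 5:1 ⇒ T = (8/9, 1/18)
3. Z is the centroid of triangle YTQ ⇒ Z = (11/27, 7/54)
4. R lies on line ZY with ZR:RY = -1:4 ⇒ R = (35/81, 5/81)
2·[BZR] = -1/162, 2·[BZL] = 25/54
[BZR]:[BZL] = -1/162:25/54 = -1/75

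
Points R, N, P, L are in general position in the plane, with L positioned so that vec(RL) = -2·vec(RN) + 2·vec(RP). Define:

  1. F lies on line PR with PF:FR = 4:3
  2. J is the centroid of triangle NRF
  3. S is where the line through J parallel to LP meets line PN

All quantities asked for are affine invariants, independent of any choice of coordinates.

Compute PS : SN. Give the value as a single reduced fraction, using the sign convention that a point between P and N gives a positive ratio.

Set R = (0, 0), N = (1, 0), P = (0, 1), L = (-2, 2); any affine frame gives the same invariant.
1. F lies on line PR with PF:FR = 4:3 ⇒ F = (0, 3/7)
2. J is the centroid of triangle NRF ⇒ J = (1/3, 1/7)
3. S is where the line through J parallel to LP meets line PN ⇒ S = (29/21, -8/21)
S = P + t·(N−P) with t = 29/21, so PS:SN = t:(1−t) = 29/21:-8/21

PS:SN = -29/8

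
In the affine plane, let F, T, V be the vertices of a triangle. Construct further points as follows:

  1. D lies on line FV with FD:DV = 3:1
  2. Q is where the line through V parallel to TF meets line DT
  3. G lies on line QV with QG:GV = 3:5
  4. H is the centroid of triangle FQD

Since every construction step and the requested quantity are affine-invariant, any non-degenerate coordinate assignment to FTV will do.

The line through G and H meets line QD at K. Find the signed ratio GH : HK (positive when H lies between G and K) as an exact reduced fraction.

Work in coordinates with F = (0, 0), T = (1, 0), V = (0, 1).
1. D lies on line FV with FD:DV = 3:1 ⇒ D = (0, 3/4)
2. Q is where the line through V parallel to TF meets line DT ⇒ Q = (-1/3, 1)
3. G lies on line QV with QG:GV = 3:5 ⇒ G = (-5/24, 1)
4. H is the centroid of triangle FQD ⇒ H = (-1/9, 7/12)
line GH meets QD at K = (-2/11, 39/44)
H = G + t·(K−G) with t = 11/3, so GH:HK = 11/3:-8/3

GH:HK = -11/8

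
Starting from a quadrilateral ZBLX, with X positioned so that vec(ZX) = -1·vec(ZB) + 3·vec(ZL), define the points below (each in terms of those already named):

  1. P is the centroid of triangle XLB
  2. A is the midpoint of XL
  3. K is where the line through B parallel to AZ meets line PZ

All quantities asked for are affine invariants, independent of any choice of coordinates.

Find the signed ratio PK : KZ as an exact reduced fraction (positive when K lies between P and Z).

Set Z = (0, 0), B = (1, 0), L = (0, 1), X = (-1, 3); any affine frame gives the same invariant.
1. P is the centroid of triangle XLB ⇒ P = (0, 4/3)
2. A is the midpoint of XL ⇒ A = (-1/2, 2)
3. K is where the line through B parallel to AZ meets line PZ ⇒ K = (0, 4)
K = P + t·(Z−P) with t = -2, so PK:KZ = t:(1−t) = -2:3

PK:KZ = -2/3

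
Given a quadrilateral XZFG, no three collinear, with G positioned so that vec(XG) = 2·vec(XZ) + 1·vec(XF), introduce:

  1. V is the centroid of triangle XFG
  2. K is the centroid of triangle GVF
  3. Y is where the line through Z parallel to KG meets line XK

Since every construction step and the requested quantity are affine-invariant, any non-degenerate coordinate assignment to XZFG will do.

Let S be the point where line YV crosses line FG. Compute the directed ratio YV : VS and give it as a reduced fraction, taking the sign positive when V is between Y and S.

Work in coordinates with X = (0, 0), Z = (1, 0), F = (0, 1), G = (2, 1).
1. V is the centroid of triangle XFG ⇒ V = (2/3, 2/3)
2. K is the centroid of triangle GVF ⇒ K = (8/9, 8/9)
3. Y is where the line through Z parallel to KG meets line XK ⇒ Y = (-1/9, -1/9)
line YV meets FG at S = (1, 1)
V = Y + t·(S−Y) with t = 7/10, so YV:VS = 7/10:3/10

YV:VS = 7/3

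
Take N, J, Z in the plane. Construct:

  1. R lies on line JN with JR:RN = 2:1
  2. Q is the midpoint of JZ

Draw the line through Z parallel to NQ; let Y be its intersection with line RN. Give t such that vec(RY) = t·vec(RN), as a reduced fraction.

t = 4

Set N = (0, 0), J = (1, 0), Z = (0, 1); any affine frame gives the same invariant.
1. R lies on line JN with JR:RN = 2:1 ⇒ R = (1/3, 0)
2. Q is the midpoint of JZ ⇒ Q = (1/2, 1/2)
through Z parallel to NQ: direction (1/2, 1/2); meets RN at Y = (-1, 0)
Y = R + t·(N−R) with t = 4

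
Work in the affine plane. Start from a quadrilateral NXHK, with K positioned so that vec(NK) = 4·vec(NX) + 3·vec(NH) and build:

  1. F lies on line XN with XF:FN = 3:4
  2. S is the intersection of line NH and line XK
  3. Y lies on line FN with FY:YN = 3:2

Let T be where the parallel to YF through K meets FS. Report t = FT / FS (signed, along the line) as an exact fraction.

Set N = (0, 0), X = (1, 0), H = (0, 1), K = (4, 3); any affine frame gives the same invariant.
1. F lies on line XN with XF:FN = 3:4 ⇒ F = (4/7, 0)
2. S is the intersection of line NH and line XK ⇒ S = (0, -1)
3. Y lies on line FN with FY:YN = 3:2 ⇒ Y = (8/35, 0)
through K parallel to YF: direction (12/35, 0); meets FS at T = (16/7, 3)
T = F + t·(S−F) with t = -3

t = -3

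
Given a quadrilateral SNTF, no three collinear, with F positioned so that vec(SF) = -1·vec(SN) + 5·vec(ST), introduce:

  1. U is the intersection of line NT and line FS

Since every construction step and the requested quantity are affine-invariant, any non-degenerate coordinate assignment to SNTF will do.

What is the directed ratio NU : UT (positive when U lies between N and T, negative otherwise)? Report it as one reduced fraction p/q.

NU:UT = -5

Set S = (0, 0), N = (1, 0), T = (0, 1), F = (-1, 5); any affine frame gives the same invariant.
1. U is the intersection of line NT and line FS ⇒ U = (-1/4, 5/4)
U = N + t·(T−N) with t = 5/4, so NU:UT = t:(1−t) = 5/4:-1/4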